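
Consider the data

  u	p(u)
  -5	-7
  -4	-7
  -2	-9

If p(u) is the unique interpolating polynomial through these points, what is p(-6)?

Using Newton's divided-difference form:
p[-5,-4] = (-7 - (-7)) / (-4 - (-5)) = 0
p[-4,-2] = (-9 - (-7)) / (-2 - (-4)) = -1
p[-5,-4,-2] = (-1 - 0) / (-2 - (-5)) = -1/3
p(-6) = -7 + 0·(-1) + (-1/3)·(-1)·(-2) = -23/3

-23/3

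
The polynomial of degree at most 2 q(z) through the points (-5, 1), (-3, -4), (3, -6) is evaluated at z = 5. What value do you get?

Evaluate each Lagrange basis at z = 5:
L_0(5) = (8)·(2)/[(-2)·(-8)] = 1
L_1(5) = (10)·(2)/[(2)·(-6)] = -5/3
L_2(5) = (10)·(8)/[(8)·(6)] = 5/3
Sum: 1·(1) + (-4)·(-5/3) + (-6)·(5/3) = -7/3

-7/3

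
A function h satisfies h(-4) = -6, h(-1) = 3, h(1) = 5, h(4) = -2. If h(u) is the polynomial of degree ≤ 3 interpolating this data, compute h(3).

Using Newton's divided-difference form:
h[-4,-1] = (3 - (-6)) / (-1 - (-4)) = 3
h[-1,1] = (5 - 3) / (1 - (-1)) = 1
h[1,4] = (-2 - 5) / (4 - 1) = -7/3
h[-4,-1,1] = (1 - 3) / (1 - (-4)) = -2/5
h[-1,1,4] = (-7/3 - 1) / (4 - (-1)) = -2/3
h[-4,-1,1,4] = (-2/3 - (-2/5)) / (4 - (-4)) = -1/30
h(3) = -6 + 3·(7) + (-2/5)·(7)·(4) + (-1/30)·(7)·(4)·(2) = 29/15

29/15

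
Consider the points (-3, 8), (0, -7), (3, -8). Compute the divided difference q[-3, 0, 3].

q[-3,0] = (-7 - 8) / (0 - (-3)) = -5
q[0,3] = (-8 - (-7)) / (3 - 0) = -1/3
q[-3,0,3] = (-1/3 - (-5)) / (3 - (-3)) = 7/9

7/9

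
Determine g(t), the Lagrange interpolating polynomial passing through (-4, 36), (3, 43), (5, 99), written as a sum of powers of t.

g(t) = 3t^2 + 4t + 4

L_0(t) = (t - 3)(t - 5) / [63] = (1/63)t^2 - (8/63)t + 5/21
L_1(t) = (t + 4)(t - 5) / [-14] = -(1/14)t^2 + (1/14)t + 10/7
L_2(t) = (t + 4)(t - 3) / [18] = (1/18)t^2 + (1/18)t - 2/3
g(t) = 36·L_0 + 43·L_1 + 99·L_2
  36·L_0(t) = (4/7)t^2 - (32/7)t + 60/7
  43·L_1(t) = -(43/14)t^2 + (43/14)t + 430/7
  99·L_2(t) = (11/2)t^2 + (11/2)t - 66
Adding term by term: 3t^2 + 4t + 4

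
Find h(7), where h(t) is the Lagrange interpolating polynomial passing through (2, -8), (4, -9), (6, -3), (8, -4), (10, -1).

Evaluate each Lagrange basis at t = 7:
L_0(7) = (3)·(1)·(-1)·(-3)/[(-2)·(-4)·(-6)·(-8)] = 3/128
L_1(7) = (5)·(1)·(-1)·(-3)/[(2)·(-2)·(-4)·(-6)] = -5/32
L_2(7) = (5)·(3)·(-1)·(-3)/[(4)·(2)·(-2)·(-4)] = 45/64
L_3(7) = (5)·(3)·(1)·(-3)/[(6)·(4)·(2)·(-2)] = 15/32
L_4(7) = (5)·(3)·(1)·(-1)/[(8)·(6)·(4)·(2)] = -5/128
Sum: (-8)·(3/128) + (-9)·(-5/32) + (-3)·(45/64) + (-4)·(15/32) + (-1)·(-5/128) = -349/128

-349/128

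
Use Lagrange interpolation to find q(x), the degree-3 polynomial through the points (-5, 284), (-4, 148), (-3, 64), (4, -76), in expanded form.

q(x) = -2x^3 + 2x^2 + 4x + 4

Build the Lagrange basis polynomials:
L_0(x) = (x + 4)(x + 3)(x - 4) / [-18] = -(1/18)x^3 - (1/6)x^2 + (8/9)x + 8/3
L_1(x) = (x + 5)(x + 3)(x - 4) / [8] = (1/8)x^3 + (1/2)x^2 - (17/8)x - 15/2
L_2(x) = (x + 5)(x + 4)(x - 4) / [-14] = -(1/14)x^3 - (5/14)x^2 + (8/7)x + 40/7
L_3(x) = (x + 5)(x + 4)(x + 3) / [504] = (1/504)x^3 + (1/42)x^2 + (47/504)x + 5/42
q(x) = 284·L_0 + 148·L_1 + 64·L_2 + (-76)·L_3
  284·L_0(x) = -(142/9)x^3 - (142/3)x^2 + (2272/9)x + 2272/3
  148·L_1(x) = (37/2)x^3 + 74x^2 - (629/2)x - 1110
  64·L_2(x) = -(32/7)x^3 - (160/7)x^2 + (512/7)x + 2560/7
  (-76)·L_3(x) = -(19/126)x^3 - (38/21)x^2 - (893/126)x - 190/21
Adding term by term: -2x^3 + 2x^2 + 4x + 4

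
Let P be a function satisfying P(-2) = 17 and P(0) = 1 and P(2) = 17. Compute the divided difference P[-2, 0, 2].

4

P[-2,0] = (1 - 17) / (0 - (-2)) = -8
P[0,2] = (17 - 1) / (2 - 0) = 8
P[-2,0,2] = (8 - (-8)) / (2 - (-2)) = 4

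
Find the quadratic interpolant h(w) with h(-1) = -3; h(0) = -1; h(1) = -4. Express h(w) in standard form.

h(w) = -(5/2)w^2 - (1/2)w - 1

Newton's divided differences:
h[-1,0] = (-1 - (-3)) / (0 - (-1)) = 2
h[0,1] = (-4 - (-1)) / (1 - 0) = -3
h[-1,0,1] = (-3 - 2) / (1 - (-1)) = -5/2
h(w) = -3 + 2·(w + 1) + (-5/2)·(w + 1)w
Expanding: h(w) = -(5/2)w^2 - (1/2)w - 1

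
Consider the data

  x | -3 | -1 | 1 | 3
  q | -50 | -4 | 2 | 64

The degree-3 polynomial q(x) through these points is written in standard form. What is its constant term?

-2

Build the Lagrange basis polynomials:
L_0(x) = (x + 1)(x - 1)(x - 3) / [-48] = -(1/48)x^3 + (1/16)x^2 + (1/48)x - 1/16
L_1(x) = (x + 3)(x - 1)(x - 3) / [16] = (1/16)x^3 - (1/16)x^2 - (9/16)x + 9/16
L_2(x) = (x + 3)(x + 1)(x - 3) / [-16] = -(1/16)x^3 - (1/16)x^2 + (9/16)x + 9/16
L_3(x) = (x + 3)(x + 1)(x - 1) / [48] = (1/48)x^3 + (1/16)x^2 - (1/48)x - 1/16
q(x) = (-50)·L_0 + (-4)·L_1 + 2·L_2 + 64·L_3
Only the constant term is needed; take it from each L_i and combine:
(-50)·(-1/16) + (-4)·(9/16) + 2·(9/16) + 64·(-1/16) = -2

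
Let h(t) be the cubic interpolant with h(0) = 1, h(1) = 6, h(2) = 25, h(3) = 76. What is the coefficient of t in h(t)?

L_0(t) = (t - 1)(t - 2)(t - 3) / [-6] = -(1/6)t^3 + t^2 - (11/6)t + 1
L_1(t) = t(t - 2)(t - 3) / [2] = (1/2)t^3 - (5/2)t^2 + 3t
L_2(t) = t(t - 1)(t - 3) / [-2] = -(1/2)t^3 + 2t^2 - (3/2)t
L_3(t) = t(t - 1)(t - 2) / [6] = (1/6)t^3 - (1/2)t^2 + (1/3)t
h(t) = 1·L_0 + 6·L_1 + 25·L_2 + 76·L_3
Only the coefficient of t is needed; take it from each L_i and combine:
1·(-11/6) + 6·(3) + 25·(-3/2) + 76·(1/3) = 4

4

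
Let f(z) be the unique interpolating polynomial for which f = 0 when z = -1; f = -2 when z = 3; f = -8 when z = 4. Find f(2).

9/5

Using Newton's divided-difference form:
f[-1,3] = (-2 - 0) / (3 - (-1)) = -1/2
f[3,4] = (-8 - (-2)) / (4 - 3) = -6
f[-1,3,4] = (-6 - (-1/2)) / (4 - (-1)) = -11/10
f(2) = 0 + (-1/2)·(3) + (-11/10)·(3)·(-1) = 9/5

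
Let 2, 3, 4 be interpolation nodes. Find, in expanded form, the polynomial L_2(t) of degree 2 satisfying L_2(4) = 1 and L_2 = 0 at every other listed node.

L_2(t) = (t - 2)(t - 3) / [(2)·(1)]
       = (t^2 - 5t + 6) / (2)

L_2(t) = (1/2)t^2 - (5/2)t + 3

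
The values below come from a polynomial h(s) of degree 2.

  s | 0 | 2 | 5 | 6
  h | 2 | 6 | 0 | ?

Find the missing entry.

-26/5

The 3 known values determine h uniquely (degree ≤ 2).
Evaluate each Lagrange basis at s = 6:
L_0(6) = (4)·(1)/[(-2)·(-5)] = 2/5
L_1(6) = (6)·(1)/[(2)·(-3)] = -1
L_2(6) = (6)·(4)/[(5)·(3)] = 8/5
Sum: 2·(2/5) + 6·(-1) + 0 = -26/5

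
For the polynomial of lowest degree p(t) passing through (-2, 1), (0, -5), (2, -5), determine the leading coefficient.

3/4

L_0(t) = t(t - 2) / [8] = (1/8)t^2 - (1/4)t
L_1(t) = (t + 2)(t - 2) / [-4] = -(1/4)t^2 + 1
L_2(t) = (t + 2)t / [8] = (1/8)t^2 + (1/4)t
p(t) = 1·L_0 + (-5)·L_1 + (-5)·L_2
Only the coefficient of t^2 is needed; take it from each L_i and combine:
1·(1/8) + (-5)·(-1/4) + (-5)·(1/8) = 3/4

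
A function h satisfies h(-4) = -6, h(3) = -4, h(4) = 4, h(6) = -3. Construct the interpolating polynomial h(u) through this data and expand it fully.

L_0(u) = (u - 3)(u - 4)(u - 6) / [-560] = -(1/560)u^3 + (13/560)u^2 - (27/280)u + 9/70
L_1(u) = (u + 4)(u - 4)(u - 6) / [21] = (1/21)u^3 - (2/7)u^2 - (16/21)u + 32/7
L_2(u) = (u + 4)(u - 3)(u - 6) / [-16] = -(1/16)u^3 + (5/16)u^2 + (9/8)u - 9/2
L_3(u) = (u + 4)(u - 3)(u - 4) / [60] = (1/60)u^3 - (1/20)u^2 - (4/15)u + 4/5
h(u) = (-6)·L_0 + (-4)·L_1 + 4·L_2 + (-3)·L_3
  (-6)·L_0(u) = (3/280)u^3 - (39/280)u^2 + (81/140)u - 27/35
  (-4)·L_1(u) = -(4/21)u^3 + (8/7)u^2 + (64/21)u - 128/7
  4·L_2(u) = -(1/4)u^3 + (5/4)u^2 + (9/2)u - 18
  (-3)·L_3(u) = -(1/20)u^3 + (3/20)u^2 + (4/5)u - 12/5
Adding term by term: -(403/840)u^3 + (673/280)u^2 + (3749/420)u - 1381/35

h(u) = -(403/840)u^3 + (673/280)u^2 + (3749/420)u - 1381/35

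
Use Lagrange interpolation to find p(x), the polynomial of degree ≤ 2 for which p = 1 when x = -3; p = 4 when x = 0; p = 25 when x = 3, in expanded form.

p(x) = x^2 + 4x + 4

L_0(x) = x(x - 3) / [18] = (1/18)x^2 - (1/6)x
L_1(x) = (x + 3)(x - 3) / [-9] = -(1/9)x^2 + 1
L_2(x) = (x + 3)x / [18] = (1/18)x^2 + (1/6)x
p(x) = 1·L_0 + 4·L_1 + 25·L_2
  1·L_0(x) = (1/18)x^2 - (1/6)x
  4·L_1(x) = -(4/9)x^2 + 4
  25·L_2(x) = (25/18)x^2 + (25/6)x
Adding term by term: x^2 + 4x + 4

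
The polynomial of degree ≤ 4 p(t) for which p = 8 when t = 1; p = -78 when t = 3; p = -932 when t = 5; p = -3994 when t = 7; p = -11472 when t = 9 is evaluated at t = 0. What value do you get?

L_0(0) = (-3)·(-5)·(-7)·(-9)/[(-2)·(-4)·(-6)·(-8)] = 315/128
L_1(0) = (-1)·(-5)·(-7)·(-9)/[(2)·(-2)·(-4)·(-6)] = -105/32
L_2(0) = (-1)·(-3)·(-7)·(-9)/[(4)·(2)·(-2)·(-4)] = 189/64
L_3(0) = (-1)·(-3)·(-5)·(-9)/[(6)·(4)·(2)·(-2)] = -45/32
L_4(0) = (-1)·(-3)·(-5)·(-7)/[(8)·(6)·(4)·(2)] = 35/128
Sum: 8·(315/128) + (-78)·(-105/32) + (-932)·(189/64) + (-3994)·(-45/32) + (-11472)·(35/128) = 3

3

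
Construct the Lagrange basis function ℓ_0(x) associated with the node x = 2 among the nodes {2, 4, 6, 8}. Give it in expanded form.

ℓ_0(x) = (x - 4)(x - 6)(x - 8) / [(-2)·(-4)·(-6)]
       = (x^3 - 18x^2 + 104x - 192) / (-48)

ℓ_0(x) = -(1/48)x^3 + (3/8)x^2 - (13/6)x + 4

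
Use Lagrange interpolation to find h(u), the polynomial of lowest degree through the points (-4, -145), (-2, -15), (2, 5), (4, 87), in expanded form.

h(u) = 2u^3 - 2u^2 - 3u + 3

Build the Lagrange basis polynomials:
L_0(u) = (u + 2)(u - 2)(u - 4) / [-96] = -(1/96)u^3 + (1/24)u^2 + (1/24)u - 1/6
L_1(u) = (u + 4)(u - 2)(u - 4) / [48] = (1/48)u^3 - (1/24)u^2 - (1/3)u + 2/3
L_2(u) = (u + 4)(u + 2)(u - 4) / [-48] = -(1/48)u^3 - (1/24)u^2 + (1/3)u + 2/3
L_3(u) = (u + 4)(u + 2)(u - 2) / [96] = (1/96)u^3 + (1/24)u^2 - (1/24)u - 1/6
h(u) = (-145)·L_0 + (-15)·L_1 + 5·L_2 + 87·L_3
  (-145)·L_0(u) = (145/96)u^3 - (145/24)u^2 - (145/24)u + 145/6
  (-15)·L_1(u) = -(5/16)u^3 + (5/8)u^2 + 5u - 10
  5·L_2(u) = -(5/48)u^3 - (5/24)u^2 + (5/3)u + 10/3
  87·L_3(u) = (29/32)u^3 + (29/8)u^2 - (29/8)u - 29/2
Adding term by term: 2u^3 - 2u^2 - 3u + 3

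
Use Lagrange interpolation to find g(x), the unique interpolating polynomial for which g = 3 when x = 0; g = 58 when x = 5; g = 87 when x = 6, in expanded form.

Build the Lagrange basis polynomials:
L_0(x) = (x - 5)(x - 6) / [30] = (1/30)x^2 - (11/30)x + 1
L_1(x) = x(x - 6) / [-5] = -(1/5)x^2 + (6/5)x
L_2(x) = x(x - 5) / [6] = (1/6)x^2 - (5/6)x
g(x) = 3·L_0 + 58·L_1 + 87·L_2
  3·L_0(x) = (1/10)x^2 - (11/10)x + 3
  58·L_1(x) = -(58/5)x^2 + (348/5)x
  87·L_2(x) = (29/2)x^2 - (145/2)x
Adding term by term: 3x^2 - 4x + 3

g(x) = 3x^2 - 4x + 3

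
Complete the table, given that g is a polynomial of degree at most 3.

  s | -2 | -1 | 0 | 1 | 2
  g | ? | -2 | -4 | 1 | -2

The 4 known values determine g uniquely (degree ≤ 3).
Evaluate each Lagrange basis at s = -2:
L_0(-2) = (-2)·(-3)·(-4)/[(-1)·(-2)·(-3)] = 4
L_1(-2) = (-1)·(-3)·(-4)/[(1)·(-1)·(-2)] = -6
L_2(-2) = (-1)·(-2)·(-4)/[(2)·(1)·(-1)] = 4
L_3(-2) = (-1)·(-2)·(-3)/[(3)·(2)·(1)] = -1
Sum: (-2)·(4) + (-4)·(-6) + 1·(4) + (-2)·(-1) = 22

22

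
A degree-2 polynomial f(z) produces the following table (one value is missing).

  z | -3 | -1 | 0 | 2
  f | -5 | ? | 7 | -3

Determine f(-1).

The 3 known values determine f uniquely (degree ≤ 2).
Evaluate each Lagrange basis at z = -1:
L_0(-1) = (-1)·(-3)/[(-3)·(-5)] = 1/5
L_1(-1) = (2)·(-3)/[(3)·(-2)] = 1
L_2(-1) = (2)·(-1)/[(5)·(2)] = -1/5
Sum: (-5)·(1/5) + 7·(1) + (-3)·(-1/5) = 33/5

33/5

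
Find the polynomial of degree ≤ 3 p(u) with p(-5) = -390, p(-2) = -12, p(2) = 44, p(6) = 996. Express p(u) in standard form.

p(u) = 4u^3 + 4u^2 - 2u

Build the Lagrange basis polynomials:
L_0(u) = (u + 2)(u - 2)(u - 6) / [-231] = -(1/231)u^3 + (2/77)u^2 + (4/231)u - 8/77
L_1(u) = (u + 5)(u - 2)(u - 6) / [96] = (1/96)u^3 - (1/32)u^2 - (7/24)u + 5/8
L_2(u) = (u + 5)(u + 2)(u - 6) / [-112] = -(1/112)u^3 - (1/112)u^2 + (2/7)u + 15/28
L_3(u) = (u + 5)(u + 2)(u - 2) / [352] = (1/352)u^3 + (5/352)u^2 - (1/88)u - 5/88
p(u) = (-390)·L_0 + (-12)·L_1 + 44·L_2 + 996·L_3
  (-390)·L_0(u) = (130/77)u^3 - (780/77)u^2 - (520/77)u + 3120/77
  (-12)·L_1(u) = -(1/8)u^3 + (3/8)u^2 + (7/2)u - 15/2
  44·L_2(u) = -(11/28)u^3 - (11/28)u^2 + (88/7)u + 165/7
  996·L_3(u) = (249/88)u^3 + (1245/88)u^2 - (249/22)u - 1245/22
Adding term by term: 4u^3 + 4u^2 - 2u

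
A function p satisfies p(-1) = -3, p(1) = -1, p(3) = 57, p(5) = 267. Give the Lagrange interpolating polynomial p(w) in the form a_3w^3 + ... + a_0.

p(w) = 2w^3 + w^2 - w - 3

L_0(w) = (w - 1)(w - 3)(w - 5) / [-48] = -(1/48)w^3 + (3/16)w^2 - (23/48)w + 5/16
L_1(w) = (w + 1)(w - 3)(w - 5) / [16] = (1/16)w^3 - (7/16)w^2 + (7/16)w + 15/16
L_2(w) = (w + 1)(w - 1)(w - 5) / [-16] = -(1/16)w^3 + (5/16)w^2 + (1/16)w - 5/16
L_3(w) = (w + 1)(w - 1)(w - 3) / [48] = (1/48)w^3 - (1/16)w^2 - (1/48)w + 1/16
p(w) = (-3)·L_0 + (-1)·L_1 + 57·L_2 + 267·L_3
  (-3)·L_0(w) = (1/16)w^3 - (9/16)w^2 + (23/16)w - 15/16
  (-1)·L_1(w) = -(1/16)w^3 + (7/16)w^2 - (7/16)w - 15/16
  57·L_2(w) = -(57/16)w^3 + (285/16)w^2 + (57/16)w - 285/16
  267·L_3(w) = (89/16)w^3 - (267/16)w^2 - (89/16)w + 267/16
Adding term by term: 2w^3 + w^2 - w - 3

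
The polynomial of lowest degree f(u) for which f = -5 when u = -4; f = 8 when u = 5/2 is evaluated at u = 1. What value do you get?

5

L_0(1) = (-3/2)/[(-13/2)] = 3/13
L_1(1) = (5)/[(13/2)] = 10/13
Sum: (-5)·(3/13) + 8·(10/13) = 5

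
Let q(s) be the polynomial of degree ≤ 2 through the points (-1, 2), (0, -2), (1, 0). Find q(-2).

Using Newton's divided-difference form:
q[-1,0] = (-2 - 2) / (0 - (-1)) = -4
q[0,1] = (0 - (-2)) / (1 - 0) = 2
q[-1,0,1] = (2 - (-4)) / (1 - (-1)) = 3
q(-2) = 2 + (-4)·(-1) + 3·(-1)·(-2) = 12

12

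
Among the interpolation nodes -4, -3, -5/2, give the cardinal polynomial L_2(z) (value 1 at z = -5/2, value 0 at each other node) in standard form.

L_2(z) = (4/3)z^2 + (28/3)z + 16

L_2(z) = (z + 4)(z + 3) / [(3/2)·(1/2)]
       = (z^2 + 7z + 12) / (3/4)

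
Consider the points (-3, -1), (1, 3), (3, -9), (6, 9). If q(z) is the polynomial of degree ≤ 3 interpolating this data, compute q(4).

Using Newton's divided-difference form:
q[-3,1] = (3 - (-1)) / (1 - (-3)) = 1
q[1,3] = (-9 - 3) / (3 - 1) = -6
q[3,6] = (9 - (-9)) / (6 - 3) = 6
q[-3,1,3] = (-6 - 1) / (3 - (-3)) = -7/6
q[1,3,6] = (6 - (-6)) / (6 - 1) = 12/5
q[-3,1,3,6] = (12/5 - (-7/6)) / (6 - (-3)) = 107/270
q(4) = -1 + 1·(7) + (-7/6)·(7)·(3) + (107/270)·(7)·(3)·(1) = -458/45

-458/45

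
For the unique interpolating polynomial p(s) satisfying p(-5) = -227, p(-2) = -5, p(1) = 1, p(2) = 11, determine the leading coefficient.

2

Build the Lagrange basis polynomials:
L_0(s) = (s + 2)(s - 1)(s - 2) / [-126] = -(1/126)s^3 + (1/126)s^2 + (2/63)s - 2/63
L_1(s) = (s + 5)(s - 1)(s - 2) / [36] = (1/36)s^3 + (1/18)s^2 - (13/36)s + 5/18
L_2(s) = (s + 5)(s + 2)(s - 2) / [-18] = -(1/18)s^3 - (5/18)s^2 + (2/9)s + 10/9
L_3(s) = (s + 5)(s + 2)(s - 1) / [28] = (1/28)s^3 + (3/14)s^2 + (3/28)s - 5/14
p(s) = (-227)·L_0 + (-5)·L_1 + 1·L_2 + 11·L_3
Only the coefficient of s^3 is needed; take it from each L_i and combine:
(-227)·(-1/126) + (-5)·(1/36) + 1·(-1/18) + 11·(1/28) = 2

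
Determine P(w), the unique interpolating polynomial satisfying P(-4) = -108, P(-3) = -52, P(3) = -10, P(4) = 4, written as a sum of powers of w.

P(w) = w^3 - 3w^2 - 2w - 4

Build the Lagrange basis polynomials:
L_0(w) = (w + 3)(w - 3)(w - 4) / [-56] = -(1/56)w^3 + (1/14)w^2 + (9/56)w - 9/14
L_1(w) = (w + 4)(w - 3)(w - 4) / [42] = (1/42)w^3 - (1/14)w^2 - (8/21)w + 8/7
L_2(w) = (w + 4)(w + 3)(w - 4) / [-42] = -(1/42)w^3 - (1/14)w^2 + (8/21)w + 8/7
L_3(w) = (w + 4)(w + 3)(w - 3) / [56] = (1/56)w^3 + (1/14)w^2 - (9/56)w - 9/14
P(w) = (-108)·L_0 + (-52)·L_1 + (-10)·L_2 + 4·L_3
  (-108)·L_0(w) = (27/14)w^3 - (54/7)w^2 - (243/14)w + 486/7
  (-52)·L_1(w) = -(26/21)w^3 + (26/7)w^2 + (416/21)w - 416/7
  (-10)·L_2(w) = (5/21)w^3 + (5/7)w^2 - (80/21)w - 80/7
  4·L_3(w) = (1/14)w^3 + (2/7)w^2 - (9/14)w - 18/7
Adding term by term: w^3 - 3w^2 - 2w - 4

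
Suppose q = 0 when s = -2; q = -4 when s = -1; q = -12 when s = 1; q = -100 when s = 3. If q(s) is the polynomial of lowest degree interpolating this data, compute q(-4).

68

Evaluate each Lagrange basis at s = -4:
L_0(-4) = (-3)·(-5)·(-7)/[(-1)·(-3)·(-5)] = 7
L_1(-4) = (-2)·(-5)·(-7)/[(1)·(-2)·(-4)] = -35/4
L_2(-4) = (-2)·(-3)·(-7)/[(3)·(2)·(-2)] = 7/2
L_3(-4) = (-2)·(-3)·(-5)/[(5)·(4)·(2)] = -3/4
Sum: 0 + (-4)·(-35/4) + (-12)·(7/2) + (-100)·(-3/4) = 68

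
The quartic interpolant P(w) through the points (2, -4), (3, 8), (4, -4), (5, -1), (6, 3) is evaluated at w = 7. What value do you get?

Evaluate each Lagrange basis at w = 7:
L_0(7) = (4)·(3)·(2)·(1)/[(-1)·(-2)·(-3)·(-4)] = 1
L_1(7) = (5)·(3)·(2)·(1)/[(1)·(-1)·(-2)·(-3)] = -5
L_2(7) = (5)·(4)·(2)·(1)/[(2)·(1)·(-1)·(-2)] = 10
L_3(7) = (5)·(4)·(3)·(1)/[(3)·(2)·(1)·(-1)] = -10
L_4(7) = (5)·(4)·(3)·(2)/[(4)·(3)·(2)·(1)] = 5
Sum: (-4)·(1) + 8·(-5) + (-4)·(10) + (-1)·(-10) + 3·(5) = -59

-59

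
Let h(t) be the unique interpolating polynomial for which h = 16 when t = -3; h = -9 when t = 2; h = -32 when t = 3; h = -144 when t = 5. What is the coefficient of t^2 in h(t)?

-1

L_0(t) = (t - 2)(t - 3)(t - 5) / [-240] = -(1/240)t^3 + (1/24)t^2 - (31/240)t + 1/8
L_1(t) = (t + 3)(t - 3)(t - 5) / [15] = (1/15)t^3 - (1/3)t^2 - (3/5)t + 3
L_2(t) = (t + 3)(t - 2)(t - 5) / [-12] = -(1/12)t^3 + (1/3)t^2 + (11/12)t - 5/2
L_3(t) = (t + 3)(t - 2)(t - 3) / [48] = (1/48)t^3 - (1/24)t^2 - (3/16)t + 3/8
h(t) = 16·L_0 + (-9)·L_1 + (-32)·L_2 + (-144)·L_3
Only the coefficient of t^2 is needed; take it from each L_i and combine:
16·(1/24) + (-9)·(-1/3) + (-32)·(1/3) + (-144)·(-1/24) = -1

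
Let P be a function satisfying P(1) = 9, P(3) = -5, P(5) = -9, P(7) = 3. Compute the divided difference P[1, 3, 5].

P[1,3] = (-5 - 9) / (3 - 1) = -7
P[3,5] = (-9 - (-5)) / (5 - 3) = -2
P[1,3,5] = (-2 - (-7)) / (5 - 1) = 5/4

5/4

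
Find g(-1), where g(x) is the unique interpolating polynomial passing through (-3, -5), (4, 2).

L_0(-1) = (-5)/[(-7)] = 5/7
L_1(-1) = (2)/[(7)] = 2/7
Sum: (-5)·(5/7) + 2·(2/7) = -3

-3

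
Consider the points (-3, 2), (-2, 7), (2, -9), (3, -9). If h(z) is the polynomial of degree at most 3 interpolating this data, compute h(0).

1

Evaluate each Lagrange basis at z = 0:
L_0(0) = (2)·(-2)·(-3)/[(-1)·(-5)·(-6)] = -2/5
L_1(0) = (3)·(-2)·(-3)/[(1)·(-4)·(-5)] = 9/10
L_2(0) = (3)·(2)·(-3)/[(5)·(4)·(-1)] = 9/10
L_3(0) = (3)·(2)·(-2)/[(6)·(5)·(1)] = -2/5
Sum: 2·(-2/5) + 7·(9/10) + (-9)·(9/10) + (-9)·(-2/5) = 1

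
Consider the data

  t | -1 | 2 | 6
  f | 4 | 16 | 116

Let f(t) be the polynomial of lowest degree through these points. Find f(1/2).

Using Newton's divided-difference form:
f[-1,2] = (16 - 4) / (2 - (-1)) = 4
f[2,6] = (116 - 16) / (6 - 2) = 25
f[-1,2,6] = (25 - 4) / (6 - (-1)) = 3
f(1/2) = 4 + 4·(3/2) + 3·(3/2)·(-3/2) = 13/4

13/4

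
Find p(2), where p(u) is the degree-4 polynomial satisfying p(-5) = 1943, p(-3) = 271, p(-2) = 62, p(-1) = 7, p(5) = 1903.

Evaluate each Lagrange basis at u = 2:
L_0(2) = (5)·(4)·(3)·(-3)/[(-2)·(-3)·(-4)·(-10)] = -3/4
L_1(2) = (7)·(4)·(3)·(-3)/[(2)·(-1)·(-2)·(-8)] = 63/8
L_2(2) = (7)·(5)·(3)·(-3)/[(3)·(1)·(-1)·(-7)] = -15
L_3(2) = (7)·(5)·(4)·(-3)/[(4)·(2)·(1)·(-6)] = 35/4
L_4(2) = (7)·(5)·(4)·(3)/[(10)·(8)·(7)·(6)] = 1/8
Sum: 1943·(-3/4) + 271·(63/8) + 62·(-15) + 7·(35/4) + 1903·(1/8) = 46

46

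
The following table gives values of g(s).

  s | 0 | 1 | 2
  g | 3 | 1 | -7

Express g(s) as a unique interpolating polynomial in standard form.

Newton's divided differences:
g[0,1] = (1 - 3) / (1 - 0) = -2
g[1,2] = (-7 - 1) / (2 - 1) = -8
g[0,1,2] = (-8 - (-2)) / (2 - 0) = -3
g(s) = 3 + (-2)·s + (-3)·s(s - 1)
Expanding: g(s) = -3s^2 + s + 3

g(s) = -3s^2 + s + 3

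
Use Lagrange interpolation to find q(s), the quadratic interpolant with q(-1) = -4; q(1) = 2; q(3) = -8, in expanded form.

q(s) = -2s^2 + 3s + 1

L_0(s) = (s - 1)(s - 3) / [8] = (1/8)s^2 - (1/2)s + 3/8
L_1(s) = (s + 1)(s - 3) / [-4] = -(1/4)s^2 + (1/2)s + 3/4
L_2(s) = (s + 1)(s - 1) / [8] = (1/8)s^2 - 1/8
q(s) = (-4)·L_0 + 2·L_1 + (-8)·L_2
  (-4)·L_0(s) = -(1/2)s^2 + 2s - 3/2
  2·L_1(s) = -(1/2)s^2 + s + 3/2
  (-8)·L_2(s) = -s^2 + 1
Adding term by term: -2s^2 + 3s + 1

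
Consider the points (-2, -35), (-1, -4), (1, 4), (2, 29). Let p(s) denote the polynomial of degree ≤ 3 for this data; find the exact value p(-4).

Using Newton's divided-difference form:
p[-2,-1] = (-4 - (-35)) / (-1 - (-2)) = 31
p[-1,1] = (4 - (-4)) / (1 - (-1)) = 4
p[1,2] = (29 - 4) / (2 - 1) = 25
p[-2,-1,1] = (4 - 31) / (1 - (-2)) = -9
p[-1,1,2] = (25 - 4) / (2 - (-1)) = 7
p[-2,-1,1,2] = (7 - (-9)) / (2 - (-2)) = 4
p(-4) = -35 + 31·(-2) + (-9)·(-2)·(-3) + 4·(-2)·(-3)·(-5) = -271

-271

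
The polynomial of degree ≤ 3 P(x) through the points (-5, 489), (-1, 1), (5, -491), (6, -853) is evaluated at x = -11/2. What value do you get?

1307/2

Evaluate each Lagrange basis at x = -11/2:
L_0(-11/2) = (-9/2)·(-21/2)·(-23/2)/[(-4)·(-10)·(-11)] = 4347/3520
L_1(-11/2) = (-1/2)·(-21/2)·(-23/2)/[(4)·(-6)·(-7)] = -23/64
L_2(-11/2) = (-1/2)·(-9/2)·(-23/2)/[(10)·(6)·(-1)] = 69/160
L_3(-11/2) = (-1/2)·(-9/2)·(-21/2)/[(11)·(7)·(1)] = -27/88
Sum: 489·(4347/3520) + 1·(-23/64) + (-491)·(69/160) + (-853)·(-27/88) = 1307/2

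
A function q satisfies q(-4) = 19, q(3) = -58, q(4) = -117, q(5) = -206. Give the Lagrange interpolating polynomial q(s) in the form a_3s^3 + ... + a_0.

q(s) = -s^3 - 3s^2 - s - 1

Build the Lagrange basis polynomials:
L_0(s) = (s - 3)(s - 4)(s - 5) / [-504] = -(1/504)s^3 + (1/42)s^2 - (47/504)s + 5/42
L_1(s) = (s + 4)(s - 4)(s - 5) / [14] = (1/14)s^3 - (5/14)s^2 - (8/7)s + 40/7
L_2(s) = (s + 4)(s - 3)(s - 5) / [-8] = -(1/8)s^3 + (1/2)s^2 + (17/8)s - 15/2
L_3(s) = (s + 4)(s - 3)(s - 4) / [18] = (1/18)s^3 - (1/6)s^2 - (8/9)s + 8/3
q(s) = 19·L_0 + (-58)·L_1 + (-117)·L_2 + (-206)·L_3
  19·L_0(s) = -(19/504)s^3 + (19/42)s^2 - (893/504)s + 95/42
  (-58)·L_1(s) = -(29/7)s^3 + (145/7)s^2 + (464/7)s - 2320/7
  (-117)·L_2(s) = (117/8)s^3 - (117/2)s^2 - (1989/8)s + 1755/2
  (-206)·L_3(s) = -(103/9)s^3 + (103/3)s^2 + (1648/9)s - 1648/3
Adding term by term: -s^3 - 3s^2 - s - 1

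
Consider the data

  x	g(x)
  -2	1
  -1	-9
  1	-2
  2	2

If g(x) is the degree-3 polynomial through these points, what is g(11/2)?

Evaluate each Lagrange basis at x = 11/2:
L_0(11/2) = (13/2)·(9/2)·(7/2)/[(-1)·(-3)·(-4)] = -273/32
L_1(11/2) = (15/2)·(9/2)·(7/2)/[(1)·(-2)·(-3)] = 315/16
L_2(11/2) = (15/2)·(13/2)·(7/2)/[(3)·(2)·(-1)] = -455/16
L_3(11/2) = (15/2)·(13/2)·(9/2)/[(4)·(3)·(1)] = 585/32
Sum: 1·(-273/32) + (-9)·(315/16) + (-2)·(-455/16) + 2·(585/32) = -2953/32

-2953/32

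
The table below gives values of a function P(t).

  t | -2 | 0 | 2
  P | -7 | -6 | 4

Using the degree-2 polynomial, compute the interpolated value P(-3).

-33/8

L_0(-3) = (-3)·(-5)/[(-2)·(-4)] = 15/8
L_1(-3) = (-1)·(-5)/[(2)·(-2)] = -5/4
L_2(-3) = (-1)·(-3)/[(4)·(2)] = 3/8
Sum: (-7)·(15/8) + (-6)·(-5/4) + 4·(3/8) = -33/8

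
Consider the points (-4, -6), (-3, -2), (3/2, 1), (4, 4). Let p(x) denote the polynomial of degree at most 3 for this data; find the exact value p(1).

79/77

Using Newton's divided-difference form:
p[-4,-3] = (-2 - (-6)) / (-3 - (-4)) = 4
p[-3,3/2] = (1 - (-2)) / (3/2 - (-3)) = 2/3
p[3/2,4] = (4 - 1) / (4 - 3/2) = 6/5
p[-4,-3,3/2] = (2/3 - 4) / (3/2 - (-4)) = -20/33
p[-3,3/2,4] = (6/5 - 2/3) / (4 - (-3)) = 8/105
p[-4,-3,3/2,4] = (8/105 - (-20/33)) / (4 - (-4)) = 197/2310
p(1) = -6 + 4·(5) + (-20/33)·(5)·(4) + (197/2310)·(5)·(4)·(-1/2) = 79/77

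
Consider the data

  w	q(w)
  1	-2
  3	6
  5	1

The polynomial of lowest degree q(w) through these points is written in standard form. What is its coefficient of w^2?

The leading coefficient equals the top divided difference q[1,3,5].
q[1,3] = (6 - (-2)) / (3 - 1) = 4
q[3,5] = (1 - 6) / (5 - 3) = -5/2
q[1,3,5] = (-5/2 - 4) / (5 - 1) = -13/8

-13/8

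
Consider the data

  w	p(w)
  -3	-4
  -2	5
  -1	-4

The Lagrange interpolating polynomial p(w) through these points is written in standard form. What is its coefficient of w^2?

The leading coefficient equals the top divided difference p[-3,-2,-1].
p[-3,-2] = (5 - (-4)) / (-2 - (-3)) = 9
p[-2,-1] = (-4 - 5) / (-1 - (-2)) = -9
p[-3,-2,-1] = (-9 - 9) / (-1 - (-3)) = -9

-9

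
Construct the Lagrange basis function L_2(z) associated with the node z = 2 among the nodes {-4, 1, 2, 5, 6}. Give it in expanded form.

L_2(z) = (z + 4)(z - 1)(z - 5)(z - 6) / [(6)·(1)·(-3)·(-4)]
       = (z^4 - 8z^3 - 7z^2 + 134z - 120) / (72)

L_2(z) = (1/72)z^4 - (1/9)z^3 - (7/72)z^2 + (67/36)z - 5/3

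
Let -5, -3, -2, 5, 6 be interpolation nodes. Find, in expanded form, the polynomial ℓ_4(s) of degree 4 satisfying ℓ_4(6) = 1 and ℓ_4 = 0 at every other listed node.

ℓ_4(s) = (s + 5)(s + 3)(s + 2)(s - 5) / [(11)·(9)·(8)·(1)]
       = (s^4 + 5s^3 - 19s^2 - 125s - 150) / (792)

ℓ_4(s) = (1/792)s^4 + (5/792)s^3 - (19/792)s^2 - (125/792)s - 25/132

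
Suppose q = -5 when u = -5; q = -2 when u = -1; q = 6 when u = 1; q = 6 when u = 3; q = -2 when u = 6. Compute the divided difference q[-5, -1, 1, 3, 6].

q[-5,-1] = (-2 - (-5)) / (-1 - (-5)) = 3/4
q[-1,1] = (6 - (-2)) / (1 - (-1)) = 4
q[1,3] = (6 - 6) / (3 - 1) = 0
q[3,6] = (-2 - 6) / (6 - 3) = -8/3
q[-5,-1,1] = (4 - 3/4) / (1 - (-5)) = 13/24
q[-1,1,3] = (0 - 4) / (3 - (-1)) = -1
q[1,3,6] = (-8/3 - 0) / (6 - 1) = -8/15
q[-5,-1,1,3] = (-1 - 13/24) / (3 - (-5)) = -37/192
q[-1,1,3,6] = (-8/15 - (-1)) / (6 - (-1)) = 1/15
q[-5,-1,1,3,6] = (1/15 - (-37/192)) / (6 - (-5)) = 83/3520

83/3520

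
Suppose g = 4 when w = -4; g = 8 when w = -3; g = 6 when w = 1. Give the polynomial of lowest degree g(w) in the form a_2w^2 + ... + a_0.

Newton's divided differences:
g[-4,-3] = (8 - 4) / (-3 - (-4)) = 4
g[-3,1] = (6 - 8) / (1 - (-3)) = -1/2
g[-4,-3,1] = (-1/2 - 4) / (1 - (-4)) = -9/10
g(w) = 4 + 4·(w + 4) + (-9/10)·(w + 4)(w + 3)
Expanding: g(w) = -(9/10)w^2 - (23/10)w + 46/5

g(w) = -(9/10)w^2 - (23/10)w + 46/5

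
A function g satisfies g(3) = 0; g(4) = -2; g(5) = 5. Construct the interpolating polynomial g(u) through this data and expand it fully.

L_0(u) = (u - 4)(u - 5) / [2] = (1/2)u^2 - (9/2)u + 10
L_1(u) = (u - 3)(u - 5) / [-1] = -u^2 + 8u - 15
L_2(u) = (u - 3)(u - 4) / [2] = (1/2)u^2 - (7/2)u + 6
g(u) = 0·L_0 + (-2)·L_1 + 5·L_2
  0·L_0(u) = 0
  (-2)·L_1(u) = 2u^2 - 16u + 30
  5·L_2(u) = (5/2)u^2 - (35/2)u + 30
Adding term by term: (9/2)u^2 - (67/2)u + 60

g(u) = (9/2)u^2 - (67/2)u + 60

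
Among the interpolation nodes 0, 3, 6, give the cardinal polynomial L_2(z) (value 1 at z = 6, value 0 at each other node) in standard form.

L_2(z) = (1/18)z^2 - (1/6)z

L_2(z) = z(z - 3) / [(6)·(3)]
       = (z^2 - 3z) / (18)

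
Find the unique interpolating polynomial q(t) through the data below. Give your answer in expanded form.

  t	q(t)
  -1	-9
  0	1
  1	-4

q(t) = -(15/2)t^2 + (5/2)t + 1

Build the Lagrange basis polynomials:
L_0(t) = t(t - 1) / [2] = (1/2)t^2 - (1/2)t
L_1(t) = (t + 1)(t - 1) / [-1] = -t^2 + 1
L_2(t) = (t + 1)t / [2] = (1/2)t^2 + (1/2)t
q(t) = (-9)·L_0 + 1·L_1 + (-4)·L_2
  (-9)·L_0(t) = -(9/2)t^2 + (9/2)t
  1·L_1(t) = -t^2 + 1
  (-4)·L_2(t) = -2t^2 - 2t
Adding term by term: -(15/2)t^2 + (5/2)t + 1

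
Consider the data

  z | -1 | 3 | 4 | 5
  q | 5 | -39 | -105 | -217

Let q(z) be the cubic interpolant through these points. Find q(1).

Using Newton's divided-difference form:
q[-1,3] = (-39 - 5) / (3 - (-1)) = -11
q[3,4] = (-105 - (-39)) / (4 - 3) = -66
q[4,5] = (-217 - (-105)) / (5 - 4) = -112
q[-1,3,4] = (-66 - (-11)) / (4 - (-1)) = -11
q[3,4,5] = (-112 - (-66)) / (5 - 3) = -23
q[-1,3,4,5] = (-23 - (-11)) / (5 - (-1)) = -2
q(1) = 5 + (-11)·(2) + (-11)·(2)·(-2) + (-2)·(2)·(-2)·(-3) = 3

3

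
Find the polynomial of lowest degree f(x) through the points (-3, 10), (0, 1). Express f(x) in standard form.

Build the Lagrange basis polynomials:
L_0(x) = x / [-3] = -(1/3)x
L_1(x) = (x + 3) / [3] = (1/3)x + 1
f(x) = 10·L_0 + 1·L_1
  10·L_0(x) = -(10/3)x
  1·L_1(x) = (1/3)x + 1
Adding term by term: -3x + 1

f(x) = -3x + 1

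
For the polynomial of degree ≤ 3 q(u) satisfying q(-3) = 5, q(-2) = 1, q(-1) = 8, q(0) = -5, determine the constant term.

L_0(u) = (u + 2)(u + 1)u / [-6] = -(1/6)u^3 - (1/2)u^2 - (1/3)u
L_1(u) = (u + 3)(u + 1)u / [2] = (1/2)u^3 + 2u^2 + (3/2)u
L_2(u) = (u + 3)(u + 2)u / [-2] = -(1/2)u^3 - (5/2)u^2 - 3u
L_3(u) = (u + 3)(u + 2)(u + 1) / [6] = (1/6)u^3 + u^2 + (11/6)u + 1
q(u) = 5·L_0 + 1·L_1 + 8·L_2 + (-5)·L_3
Only the constant term is needed; take it from each L_i and combine:
5·(0) + 1·(0) + 8·(0) + (-5)·(1) = -5

-5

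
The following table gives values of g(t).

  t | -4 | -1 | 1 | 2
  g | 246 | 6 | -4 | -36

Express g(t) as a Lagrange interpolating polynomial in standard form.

Build the Lagrange basis polynomials:
L_0(t) = (t + 1)(t - 1)(t - 2) / [-90] = -(1/90)t^3 + (1/45)t^2 + (1/90)t - 1/45
L_1(t) = (t + 4)(t - 1)(t - 2) / [18] = (1/18)t^3 + (1/18)t^2 - (5/9)t + 4/9
L_2(t) = (t + 4)(t + 1)(t - 2) / [-10] = -(1/10)t^3 - (3/10)t^2 + (3/5)t + 4/5
L_3(t) = (t + 4)(t + 1)(t - 1) / [18] = (1/18)t^3 + (2/9)t^2 - (1/18)t - 2/9
g(t) = 246·L_0 + 6·L_1 + (-4)·L_2 + (-36)·L_3
  246·L_0(t) = -(41/15)t^3 + (82/15)t^2 + (41/15)t - 82/15
  6·L_1(t) = (1/3)t^3 + (1/3)t^2 - (10/3)t + 8/3
  (-4)·L_2(t) = (2/5)t^3 + (6/5)t^2 - (12/5)t - 16/5
  (-36)·L_3(t) = -2t^3 - 8t^2 + 2t + 8
Adding term by term: -4t^3 - t^2 - t + 2

g(t) = -4t^3 - t^2 - t + 2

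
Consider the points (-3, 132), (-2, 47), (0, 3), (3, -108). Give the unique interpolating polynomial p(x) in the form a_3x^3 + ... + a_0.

Newton's divided differences:
p[-3,-2] = (47 - 132) / (-2 - (-3)) = -85
p[-2,0] = (3 - 47) / (0 - (-2)) = -22
p[0,3] = (-108 - 3) / (3 - 0) = -37
p[-3,-2,0] = (-22 - (-85)) / (0 - (-3)) = 21
p[-2,0,3] = (-37 - (-22)) / (3 - (-2)) = -3
p[-3,-2,0,3] = (-3 - 21) / (3 - (-3)) = -4
p(x) = 132 + (-85)·(x + 3) + 21·(x + 3)(x + 2) + (-4)·(x + 3)(x + 2)x
Expanding: p(x) = -4x^3 + x^2 - 4x + 3

p(x) = -4x^3 + x^2 - 4x + 3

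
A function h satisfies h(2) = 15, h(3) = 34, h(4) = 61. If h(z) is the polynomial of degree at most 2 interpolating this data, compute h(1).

4

Evaluate each Lagrange basis at z = 1:
L_0(1) = (-2)·(-3)/[(-1)·(-2)] = 3
L_1(1) = (-1)·(-3)/[(1)·(-1)] = -3
L_2(1) = (-1)·(-2)/[(2)·(1)] = 1
Sum: 15·(3) + 34·(-3) + 61·(1) = 4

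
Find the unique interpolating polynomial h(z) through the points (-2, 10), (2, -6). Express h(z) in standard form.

h(z) = -4z + 2

Build the Lagrange basis polynomials:
L_0(z) = (z - 2) / [-4] = -(1/4)z + 1/2
L_1(z) = (z + 2) / [4] = (1/4)z + 1/2
h(z) = 10·L_0 + (-6)·L_1
  10·L_0(z) = -(5/2)z + 5
  (-6)·L_1(z) = -(3/2)z - 3
Adding term by term: -4z + 2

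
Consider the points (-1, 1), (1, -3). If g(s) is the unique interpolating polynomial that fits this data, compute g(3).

Evaluate each Lagrange basis at s = 3:
L_0(3) = (2)/[(-2)] = -1
L_1(3) = (4)/[(2)] = 2
Sum: 1·(-1) + (-3)·(2) = -7

-7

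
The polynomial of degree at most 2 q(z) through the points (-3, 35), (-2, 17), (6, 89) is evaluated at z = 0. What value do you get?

-1

Using Newton's divided-difference form:
q[-3,-2] = (17 - 35) / (-2 - (-3)) = -18
q[-2,6] = (89 - 17) / (6 - (-2)) = 9
q[-3,-2,6] = (9 - (-18)) / (6 - (-3)) = 3
q(0) = 35 + (-18)·(3) + 3·(3)·(2) = -1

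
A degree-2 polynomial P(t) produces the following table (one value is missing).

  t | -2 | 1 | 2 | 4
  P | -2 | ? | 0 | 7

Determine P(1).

The 3 known values determine P uniquely (degree ≤ 2).
L_0(1) = (-1)·(-3)/[(-4)·(-6)] = 1/8
L_1(1) = (3)·(-3)/[(4)·(-2)] = 9/8
L_2(1) = (3)·(-1)/[(6)·(2)] = -1/4
Sum: (-2)·(1/8) + 0 + 7·(-1/4) = -2

-2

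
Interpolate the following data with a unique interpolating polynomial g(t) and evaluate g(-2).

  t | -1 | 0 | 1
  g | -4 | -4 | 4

Using Newton's divided-difference form:
g[-1,0] = (-4 - (-4)) / (0 - (-1)) = 0
g[0,1] = (4 - (-4)) / (1 - 0) = 8
g[-1,0,1] = (8 - 0) / (1 - (-1)) = 4
g(-2) = -4 + 0·(-1) + 4·(-1)·(-2) = 4

4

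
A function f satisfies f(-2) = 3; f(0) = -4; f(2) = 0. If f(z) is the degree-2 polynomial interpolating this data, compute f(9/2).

L_0(9/2) = (9/2)·(5/2)/[(-2)·(-4)] = 45/32
L_1(9/2) = (13/2)·(5/2)/[(2)·(-2)] = -65/16
L_2(9/2) = (13/2)·(9/2)/[(4)·(2)] = 117/32
Sum: 3·(45/32) + (-4)·(-65/16) + 0 = 655/32

655/32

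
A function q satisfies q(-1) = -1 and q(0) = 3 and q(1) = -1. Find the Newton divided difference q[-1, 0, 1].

-4

q[-1,0] = (3 - (-1)) / (0 - (-1)) = 4
q[0,1] = (-1 - 3) / (1 - 0) = -4
q[-1,0,1] = (-4 - 4) / (1 - (-1)) = -4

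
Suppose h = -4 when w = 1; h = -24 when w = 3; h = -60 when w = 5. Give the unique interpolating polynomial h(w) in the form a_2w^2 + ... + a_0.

h(w) = -2w^2 - 2w

L_0(w) = (w - 3)(w - 5) / [8] = (1/8)w^2 - w + 15/8
L_1(w) = (w - 1)(w - 5) / [-4] = -(1/4)w^2 + (3/2)w - 5/4
L_2(w) = (w - 1)(w - 3) / [8] = (1/8)w^2 - (1/2)w + 3/8
h(w) = (-4)·L_0 + (-24)·L_1 + (-60)·L_2
  (-4)·L_0(w) = -(1/2)w^2 + 4w - 15/2
  (-24)·L_1(w) = 6w^2 - 36w + 30
  (-60)·L_2(w) = -(15/2)w^2 + 30w - 45/2
Adding term by term: -2w^2 - 2w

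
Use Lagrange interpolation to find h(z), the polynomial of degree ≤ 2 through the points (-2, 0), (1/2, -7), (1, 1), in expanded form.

Build the Lagrange basis polynomials:
L_0(z) = (z - 1/2)(z - 1) / [15/2] = (2/15)z^2 - (1/5)z + 1/15
L_1(z) = (z + 2)(z - 1) / [-5/4] = -(4/5)z^2 - (4/5)z + 8/5
L_2(z) = (z + 2)(z - 1/2) / [3/2] = (2/3)z^2 + z - 2/3
h(z) = 0·L_0 + (-7)·L_1 + 1·L_2
  0·L_0(z) = 0
  (-7)·L_1(z) = (28/5)z^2 + (28/5)z - 56/5
  1·L_2(z) = (2/3)z^2 + z - 2/3
Adding term by term: (94/15)z^2 + (33/5)z - 178/15

h(z) = (94/15)z^2 + (33/5)z - 178/15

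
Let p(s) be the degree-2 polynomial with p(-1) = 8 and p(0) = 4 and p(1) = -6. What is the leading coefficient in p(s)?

L_0(s) = s(s - 1) / [2] = (1/2)s^2 - (1/2)s
L_1(s) = (s + 1)(s - 1) / [-1] = -s^2 + 1
L_2(s) = (s + 1)s / [2] = (1/2)s^2 + (1/2)s
p(s) = 8·L_0 + 4·L_1 + (-6)·L_2
Only the coefficient of s^2 is needed; take it from each L_i and combine:
8·(1/2) + 4·(-1) + (-6)·(1/2) = -3

-3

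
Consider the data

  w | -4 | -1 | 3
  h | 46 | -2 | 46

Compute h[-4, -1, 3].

h[-4,-1] = (-2 - 46) / (-1 - (-4)) = -16
h[-1,3] = (46 - (-2)) / (3 - (-1)) = 12
h[-4,-1,3] = (12 - (-16)) / (3 - (-4)) = 4

4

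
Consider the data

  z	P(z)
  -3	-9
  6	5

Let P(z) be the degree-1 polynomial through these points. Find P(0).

Evaluate each Lagrange basis at z = 0:
L_0(0) = (-6)/[(-9)] = 2/3
L_1(0) = (3)/[(9)] = 1/3
Sum: (-9)·(2/3) + 5·(1/3) = -13/3

-13/3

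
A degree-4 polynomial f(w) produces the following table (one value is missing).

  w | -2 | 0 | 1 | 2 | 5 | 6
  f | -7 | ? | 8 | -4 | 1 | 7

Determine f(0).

The 5 known values determine f uniquely (degree ≤ 4).
L_0(0) = (-1)·(-2)·(-5)·(-6)/[(-3)·(-4)·(-7)·(-8)] = 5/56
L_1(0) = (2)·(-2)·(-5)·(-6)/[(3)·(-1)·(-4)·(-5)] = 2
L_2(0) = (2)·(-1)·(-5)·(-6)/[(4)·(1)·(-3)·(-4)] = -5/4
L_3(0) = (2)·(-1)·(-2)·(-6)/[(7)·(4)·(3)·(-1)] = 2/7
L_4(0) = (2)·(-1)·(-2)·(-5)/[(8)·(5)·(4)·(1)] = -1/8
Sum: (-7)·(5/56) + 8·(2) + (-4)·(-5/4) + 1·(2/7) + 7·(-1/8) = 277/14

277/14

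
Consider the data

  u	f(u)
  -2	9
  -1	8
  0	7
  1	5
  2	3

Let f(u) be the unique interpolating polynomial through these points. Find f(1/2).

Evaluate each Lagrange basis at u = 1/2:
L_0(1/2) = (3/2)·(1/2)·(-1/2)·(-3/2)/[(-1)·(-2)·(-3)·(-4)] = 3/128
L_1(1/2) = (5/2)·(1/2)·(-1/2)·(-3/2)/[(1)·(-1)·(-2)·(-3)] = -5/32
L_2(1/2) = (5/2)·(3/2)·(-1/2)·(-3/2)/[(2)·(1)·(-1)·(-2)] = 45/64
L_3(1/2) = (5/2)·(3/2)·(1/2)·(-3/2)/[(3)·(2)·(1)·(-1)] = 15/32
L_4(1/2) = (5/2)·(3/2)·(1/2)·(-1/2)/[(4)·(3)·(2)·(1)] = -5/128
Sum: 9·(3/128) + 8·(-5/32) + 7·(45/64) + 5·(15/32) + 3·(-5/128) = 391/64

391/64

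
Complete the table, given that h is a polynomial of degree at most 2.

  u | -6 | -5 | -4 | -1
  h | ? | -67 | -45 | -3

-93

The 3 known values determine h uniquely (degree ≤ 2).
Evaluate each Lagrange basis at u = -6:
L_0(-6) = (-2)·(-5)/[(-1)·(-4)] = 5/2
L_1(-6) = (-1)·(-5)/[(1)·(-3)] = -5/3
L_2(-6) = (-1)·(-2)/[(4)·(3)] = 1/6
Sum: (-67)·(5/2) + (-45)·(-5/3) + (-3)·(1/6) = -93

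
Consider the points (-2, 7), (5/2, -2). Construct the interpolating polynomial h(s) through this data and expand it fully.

h(s) = -2s + 3

Build the Lagrange basis polynomials:
L_0(s) = (s - 5/2) / [-9/2] = -(2/9)s + 5/9
L_1(s) = (s + 2) / [9/2] = (2/9)s + 4/9
h(s) = 7·L_0 + (-2)·L_1
  7·L_0(s) = -(14/9)s + 35/9
  (-2)·L_1(s) = -(4/9)s - 8/9
Adding term by term: -2s + 3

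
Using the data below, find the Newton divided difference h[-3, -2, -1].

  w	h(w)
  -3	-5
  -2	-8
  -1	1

6

h[-3,-2] = (-8 - (-5)) / (-2 - (-3)) = -3
h[-2,-1] = (1 - (-8)) / (-1 - (-2)) = 9
h[-3,-2,-1] = (9 - (-3)) / (-1 - (-3)) = 6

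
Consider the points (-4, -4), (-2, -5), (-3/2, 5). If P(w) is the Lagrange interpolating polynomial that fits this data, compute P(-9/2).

13/2

L_0(-9/2) = (-5/2)·(-3)/[(-2)·(-5/2)] = 3/2
L_1(-9/2) = (-1/2)·(-3)/[(2)·(-1/2)] = -3/2
L_2(-9/2) = (-1/2)·(-5/2)/[(5/2)·(1/2)] = 1
Sum: (-4)·(3/2) + (-5)·(-3/2) + 5·(1) = 13/2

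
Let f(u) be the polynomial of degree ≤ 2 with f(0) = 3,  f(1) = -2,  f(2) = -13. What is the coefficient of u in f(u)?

Build the Lagrange basis polynomials:
L_0(u) = (u - 1)(u - 2) / [2] = (1/2)u^2 - (3/2)u + 1
L_1(u) = u(u - 2) / [-1] = -u^2 + 2u
L_2(u) = u(u - 1) / [2] = (1/2)u^2 - (1/2)u
f(u) = 3·L_0 + (-2)·L_1 + (-13)·L_2
Only the coefficient of u is needed; take it from each L_i and combine:
3·(-3/2) + (-2)·(2) + (-13)·(-1/2) = -2

-2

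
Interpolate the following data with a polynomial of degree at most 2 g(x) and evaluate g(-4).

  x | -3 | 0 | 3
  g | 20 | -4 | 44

44

Evaluate each Lagrange basis at x = -4:
L_0(-4) = (-4)·(-7)/[(-3)·(-6)] = 14/9
L_1(-4) = (-1)·(-7)/[(3)·(-3)] = -7/9
L_2(-4) = (-1)·(-4)/[(6)·(3)] = 2/9
Sum: 20·(14/9) + (-4)·(-7/9) + 44·(2/9) = 44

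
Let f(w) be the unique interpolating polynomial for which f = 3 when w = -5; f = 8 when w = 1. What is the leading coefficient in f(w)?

The leading coefficient equals the top divided difference f[-5,1].
f[-5,1] = (8 - 3) / (1 - (-5)) = 5/6

5/6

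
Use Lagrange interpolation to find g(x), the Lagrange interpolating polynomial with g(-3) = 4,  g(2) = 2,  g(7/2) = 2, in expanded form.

g(x) = (4/65)x^2 - (22/65)x + 158/65

L_0(x) = (x - 2)(x - 7/2) / [65/2] = (2/65)x^2 - (11/65)x + 14/65
L_1(x) = (x + 3)(x - 7/2) / [-15/2] = -(2/15)x^2 + (1/15)x + 7/5
L_2(x) = (x + 3)(x - 2) / [39/4] = (4/39)x^2 + (4/39)x - 8/13
g(x) = 4·L_0 + 2·L_1 + 2·L_2
  4·L_0(x) = (8/65)x^2 - (44/65)x + 56/65
  2·L_1(x) = -(4/15)x^2 + (2/15)x + 14/5
  2·L_2(x) = (8/39)x^2 + (8/39)x - 16/13
Adding term by term: (4/65)x^2 - (22/65)x + 158/65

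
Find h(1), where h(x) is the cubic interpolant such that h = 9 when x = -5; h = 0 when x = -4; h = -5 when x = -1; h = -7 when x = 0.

L_0(1) = (5)·(2)·(1)/[(-1)·(-4)·(-5)] = -1/2
L_1(1) = (6)·(2)·(1)/[(1)·(-3)·(-4)] = 1
L_2(1) = (6)·(5)·(1)/[(4)·(3)·(-1)] = -5/2
L_3(1) = (6)·(5)·(2)/[(5)·(4)·(1)] = 3
Sum: 9·(-1/2) + 0 + (-5)·(-5/2) + (-7)·(3) = -13

-13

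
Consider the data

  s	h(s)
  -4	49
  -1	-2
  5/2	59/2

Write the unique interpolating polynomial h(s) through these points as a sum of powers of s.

h(s) = 4s^2 + 3s - 3

L_0(s) = (s + 1)(s - 5/2) / [39/2] = (2/39)s^2 - (1/13)s - 5/39
L_1(s) = (s + 4)(s - 5/2) / [-21/2] = -(2/21)s^2 - (1/7)s + 20/21
L_2(s) = (s + 4)(s + 1) / [91/4] = (4/91)s^2 + (20/91)s + 16/91
h(s) = 49·L_0 + (-2)·L_1 + (59/2)·L_2
  49·L_0(s) = (98/39)s^2 - (49/13)s - 245/39
  (-2)·L_1(s) = (4/21)s^2 + (2/7)s - 40/21
  (59/2)·L_2(s) = (118/91)s^2 + (590/91)s + 472/91
Adding term by term: 4s^2 + 3s - 3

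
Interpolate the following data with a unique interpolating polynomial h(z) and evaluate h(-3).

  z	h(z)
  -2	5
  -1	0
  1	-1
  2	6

11

L_0(-3) = (-2)·(-4)·(-5)/[(-1)·(-3)·(-4)] = 10/3
L_1(-3) = (-1)·(-4)·(-5)/[(1)·(-2)·(-3)] = -10/3
L_2(-3) = (-1)·(-2)·(-5)/[(3)·(2)·(-1)] = 5/3
L_3(-3) = (-1)·(-2)·(-4)/[(4)·(3)·(1)] = -2/3
Sum: 5·(10/3) + 0 + (-1)·(5/3) + 6·(-2/3) = 11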